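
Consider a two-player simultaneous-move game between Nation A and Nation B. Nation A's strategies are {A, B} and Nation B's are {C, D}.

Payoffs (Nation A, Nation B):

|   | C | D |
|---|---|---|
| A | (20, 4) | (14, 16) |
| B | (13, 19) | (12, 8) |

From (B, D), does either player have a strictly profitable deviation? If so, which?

Nation A at (B, D) earns 12; deviating to A yields 14 — a strict improvement.
Nation B earns 8; deviating to C yields 19 — a strict improvement.
Both Nation A and Nation B have strictly profitable deviations.

Both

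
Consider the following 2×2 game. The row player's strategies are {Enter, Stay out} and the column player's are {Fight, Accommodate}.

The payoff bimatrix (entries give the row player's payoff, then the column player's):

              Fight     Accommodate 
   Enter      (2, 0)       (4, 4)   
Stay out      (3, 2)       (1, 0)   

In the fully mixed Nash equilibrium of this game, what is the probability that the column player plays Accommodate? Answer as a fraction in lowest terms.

1/4

Let c be the probability that the column player plays Fight. In a completely mixed equilibrium, the row player must be indifferent between Enter and Stay out.
The row player's expected payoff from Enter is 2c + 4(1−c); from Stay out it is 3c + (1−c).
Setting these equal: −2c + 4 = 2c + 1, so c = 3/4.
Therefore the column player plays Accommodate with probability 1 − 3/4 = 1/4.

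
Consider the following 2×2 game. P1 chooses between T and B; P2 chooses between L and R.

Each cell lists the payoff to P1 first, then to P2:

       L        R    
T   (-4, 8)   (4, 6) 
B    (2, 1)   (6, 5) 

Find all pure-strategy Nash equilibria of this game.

(B, R)

(T, L): P1 prefers B (2 > -4) — not an equilibrium.
(T, R): P1 prefers B (6 > 4); P2 prefers L (8 > 6) — not an equilibrium.
(B, L): P2 prefers R (5 > 1) — not an equilibrium.
(B, R): P1 gets 6 ≥ 4 from T, and P2 gets 5 ≥ 1 from L — Nash equilibrium.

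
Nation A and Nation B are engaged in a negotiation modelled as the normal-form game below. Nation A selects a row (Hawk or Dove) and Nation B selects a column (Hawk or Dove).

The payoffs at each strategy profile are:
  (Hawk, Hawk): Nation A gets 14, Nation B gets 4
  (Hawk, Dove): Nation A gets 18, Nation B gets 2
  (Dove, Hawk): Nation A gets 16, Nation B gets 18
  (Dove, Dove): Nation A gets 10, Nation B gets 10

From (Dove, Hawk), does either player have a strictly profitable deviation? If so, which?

Neither

Nation A at (Dove, Hawk) earns 16; deviating to Hawk yields 14 — not better.
Nation B earns 18; deviating to Dove yields 10 — not better.
Neither player can strictly improve; the profile is a Nash equilibrium.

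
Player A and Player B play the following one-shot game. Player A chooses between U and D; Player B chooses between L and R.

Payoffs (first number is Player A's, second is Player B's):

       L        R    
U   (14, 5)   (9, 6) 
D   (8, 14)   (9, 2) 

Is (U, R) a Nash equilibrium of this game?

At (U, R), Player A earns 9; switching to D would give 9, so Player A has no profitable deviation.
Player B earns 6; switching to L would give 5, so Player B has no profitable deviation.
Neither player can gain by a unilateral deviation, so this profile is a Nash equilibrium.

Yes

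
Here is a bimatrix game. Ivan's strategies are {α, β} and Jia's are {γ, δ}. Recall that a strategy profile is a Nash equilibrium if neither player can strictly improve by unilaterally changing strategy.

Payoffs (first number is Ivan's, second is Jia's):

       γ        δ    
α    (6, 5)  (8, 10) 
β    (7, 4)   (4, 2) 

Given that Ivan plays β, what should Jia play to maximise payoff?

Against β, Jia earns 4 from γ and 2 from δ.
So γ is the best response.

γ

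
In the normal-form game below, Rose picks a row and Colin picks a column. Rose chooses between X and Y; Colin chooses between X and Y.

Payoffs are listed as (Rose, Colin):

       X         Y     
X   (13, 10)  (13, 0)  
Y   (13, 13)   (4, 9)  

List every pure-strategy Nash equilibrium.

(X, X): Rose gets 13 ≥ 13 from Y, and Colin gets 10 ≥ 0 from Y — Nash equilibrium.
(X, Y): Colin prefers X (10 > 0) — not an equilibrium.
(Y, X): Rose gets 13 ≥ 13 from X, and Colin gets 13 ≥ 9 from Y — Nash equilibrium.
(Y, Y): Rose prefers X (13 > 4); Colin prefers X (13 > 9) — not an equilibrium.

(X, X) and (Y, X)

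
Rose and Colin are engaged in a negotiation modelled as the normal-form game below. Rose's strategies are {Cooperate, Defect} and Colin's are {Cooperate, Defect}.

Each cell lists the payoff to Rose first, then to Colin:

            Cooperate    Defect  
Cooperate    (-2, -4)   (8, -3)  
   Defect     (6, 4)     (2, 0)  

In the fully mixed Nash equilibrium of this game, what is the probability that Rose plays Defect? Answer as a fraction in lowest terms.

Let x be the probability that Rose plays Cooperate. In a completely mixed equilibrium, Colin must be indifferent between Cooperate and Defect.
Colin's expected payoff from Cooperate is −4x + 4(1−x); from Defect it is −3x.
Setting these equal: −8x + 4 = −3x, so x = 4/5.
Therefore Rose plays Defect with probability 1 − 4/5 = 1/5.

1/5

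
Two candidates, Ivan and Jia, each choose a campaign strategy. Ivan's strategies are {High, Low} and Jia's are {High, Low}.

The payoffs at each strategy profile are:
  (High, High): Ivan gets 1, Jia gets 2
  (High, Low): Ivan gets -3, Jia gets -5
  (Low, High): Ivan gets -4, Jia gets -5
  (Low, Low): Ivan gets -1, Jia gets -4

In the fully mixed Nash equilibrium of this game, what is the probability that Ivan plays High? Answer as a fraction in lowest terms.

1/8

Let p be the probability that Ivan plays High. In a completely mixed equilibrium, Jia must be indifferent between High and Low.
Jia's expected payoff from High is 2p − 5(1−p); from Low it is −5p − 4(1−p).
Setting these equal: 7p − 5 = −p − 4, so p = 1/8.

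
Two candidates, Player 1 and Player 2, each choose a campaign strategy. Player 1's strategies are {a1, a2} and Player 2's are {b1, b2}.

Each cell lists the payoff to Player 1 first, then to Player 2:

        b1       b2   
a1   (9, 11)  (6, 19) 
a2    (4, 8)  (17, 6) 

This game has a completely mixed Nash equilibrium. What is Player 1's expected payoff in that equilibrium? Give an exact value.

129/16

First find y, the probability Player 2 plays b1, from Player 1's indifference between a1 and a2: 9y + 6(1−y) = 4y + 17(1−y), giving y = 11/16.
Since Player 1 is indifferent in equilibrium, Player 1's expected payoff equals the payoff from either row against (11/16, 5/16). Using a1: 9(11/16) + 6(5/16) = 129/16.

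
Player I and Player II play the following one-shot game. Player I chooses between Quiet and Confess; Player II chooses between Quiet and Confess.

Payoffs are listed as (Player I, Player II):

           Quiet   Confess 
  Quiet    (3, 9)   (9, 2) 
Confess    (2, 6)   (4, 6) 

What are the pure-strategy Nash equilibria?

(Quiet, Quiet): Player I gets 3 ≥ 2 from Confess, and Player II gets 9 ≥ 2 from Confess — Nash equilibrium.
(Quiet, Confess): Player II prefers Quiet (9 > 2) — not an equilibrium.
(Confess, Quiet): Player I prefers Quiet (3 > 2) — not an equilibrium.
(Confess, Confess): Player I prefers Quiet (9 > 4) — not an equilibrium.

(Quiet, Quiet)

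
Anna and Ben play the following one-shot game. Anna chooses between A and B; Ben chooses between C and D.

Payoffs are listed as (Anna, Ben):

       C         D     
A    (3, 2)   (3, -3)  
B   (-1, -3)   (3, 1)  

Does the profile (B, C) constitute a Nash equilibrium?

At (B, C), Anna earns -1; switching to A would give 3, so Anna would deviate.
Ben earns -3; switching to D would give 1, so Ben would deviate.
Since at least one player can profitably deviate, this is not a Nash equilibrium.

No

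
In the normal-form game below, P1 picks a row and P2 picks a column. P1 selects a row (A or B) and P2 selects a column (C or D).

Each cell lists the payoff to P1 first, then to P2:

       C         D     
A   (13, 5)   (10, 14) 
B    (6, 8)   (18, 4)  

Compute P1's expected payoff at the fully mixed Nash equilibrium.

58/5

First find q, the probability P2 plays C, from P1's indifference between A and B: 13q + 10(1−q) = 6q + 18(1−q), giving q = 8/15.
Since P1 is indifferent in equilibrium, P1's expected payoff equals the payoff from either row against (8/15, 7/15). Using A: 13(8/15) + 10(7/15) = 58/5.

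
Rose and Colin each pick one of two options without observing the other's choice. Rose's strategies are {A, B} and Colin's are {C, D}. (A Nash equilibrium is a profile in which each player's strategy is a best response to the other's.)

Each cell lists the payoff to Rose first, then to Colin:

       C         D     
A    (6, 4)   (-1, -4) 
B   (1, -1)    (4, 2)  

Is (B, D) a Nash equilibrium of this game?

At (B, D), Rose earns 4; switching to A would give -1, so Rose has no profitable deviation.
Colin earns 2; switching to C would give -1, so Colin has no profitable deviation.
Neither player can gain by a unilateral deviation, so this profile is a Nash equilibrium.

Yes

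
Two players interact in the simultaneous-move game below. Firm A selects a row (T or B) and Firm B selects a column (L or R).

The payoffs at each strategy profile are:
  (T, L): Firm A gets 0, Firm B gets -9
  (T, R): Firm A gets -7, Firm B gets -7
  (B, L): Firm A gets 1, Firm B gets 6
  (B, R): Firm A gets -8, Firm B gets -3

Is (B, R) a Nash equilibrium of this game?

At (B, R), Firm A earns -8; switching to T would give -7, so Firm A would deviate.
Firm B earns -3; switching to L would give 6, so Firm B would deviate.
Since at least one player can profitably deviate, this is not a Nash equilibrium.

No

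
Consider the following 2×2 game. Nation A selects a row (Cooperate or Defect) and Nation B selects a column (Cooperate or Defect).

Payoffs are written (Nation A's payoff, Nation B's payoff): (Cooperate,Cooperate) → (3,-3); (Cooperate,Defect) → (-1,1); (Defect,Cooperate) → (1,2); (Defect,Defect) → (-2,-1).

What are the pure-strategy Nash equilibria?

(Cooperate, Cooperate): Nation B prefers Defect (1 > -3) — not an equilibrium.
(Cooperate, Defect): Nation A gets -1 ≥ -2 from Defect, and Nation B gets 1 ≥ -3 from Cooperate — Nash equilibrium.
(Defect, Cooperate): Nation A prefers Cooperate (3 > 1) — not an equilibrium.
(Defect, Defect): Nation A prefers Cooperate (-1 > -2); Nation B prefers Cooperate (2 > -1) — not an equilibrium.

(Cooperate, Defect)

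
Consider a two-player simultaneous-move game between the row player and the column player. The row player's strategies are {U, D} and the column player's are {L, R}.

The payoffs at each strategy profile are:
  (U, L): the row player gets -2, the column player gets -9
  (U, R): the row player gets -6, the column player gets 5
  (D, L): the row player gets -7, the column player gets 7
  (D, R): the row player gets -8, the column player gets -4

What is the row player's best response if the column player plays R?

U

Against R, the row player earns -6 from U and -8 from D.
So U is the best response.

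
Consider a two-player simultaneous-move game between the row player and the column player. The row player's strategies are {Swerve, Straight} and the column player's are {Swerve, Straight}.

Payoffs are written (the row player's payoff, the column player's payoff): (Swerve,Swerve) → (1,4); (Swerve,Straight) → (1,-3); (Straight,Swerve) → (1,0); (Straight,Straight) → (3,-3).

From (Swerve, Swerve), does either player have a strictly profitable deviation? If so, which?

Neither

The row player at (Swerve, Swerve) earns 1; deviating to Straight yields 1 — not better.
The column player earns 4; deviating to Straight yields -3 — not better.
Neither player can strictly improve; the profile is a Nash equilibrium.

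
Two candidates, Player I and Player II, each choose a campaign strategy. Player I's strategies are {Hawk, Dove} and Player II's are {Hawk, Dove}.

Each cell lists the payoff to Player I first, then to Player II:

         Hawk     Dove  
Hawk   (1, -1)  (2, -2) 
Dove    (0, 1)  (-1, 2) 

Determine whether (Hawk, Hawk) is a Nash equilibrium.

At (Hawk, Hawk), Player I earns 1; switching to Dove would give 0, so Player I has no profitable deviation.
Player II earns -1; switching to Dove would give -2, so Player II has no profitable deviation.
Neither player can gain by a unilateral deviation, so this profile is a Nash equilibrium.

Yes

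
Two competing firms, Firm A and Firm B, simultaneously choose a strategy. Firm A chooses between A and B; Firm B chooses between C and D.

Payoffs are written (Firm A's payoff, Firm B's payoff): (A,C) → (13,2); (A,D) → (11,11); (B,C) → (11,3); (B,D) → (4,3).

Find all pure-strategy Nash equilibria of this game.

(A, C): Firm B prefers D (11 > 2) — not an equilibrium.
(A, D): Firm A gets 11 ≥ 4 from B, and Firm B gets 11 ≥ 2 from C — Nash equilibrium.
(B, C): Firm A prefers A (13 > 11) — not an equilibrium.
(B, D): Firm A prefers A (11 > 4) — not an equilibrium.

(A, D)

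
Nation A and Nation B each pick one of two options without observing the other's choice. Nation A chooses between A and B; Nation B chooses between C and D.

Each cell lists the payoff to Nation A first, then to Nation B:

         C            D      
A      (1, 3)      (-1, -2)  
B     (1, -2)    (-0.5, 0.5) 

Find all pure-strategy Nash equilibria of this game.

(A, C) and (B, D)

(A, C): Nation A gets 1 ≥ 1 from B, and Nation B gets 3 ≥ -2 from D — Nash equilibrium.
(A, D): Nation A prefers B (-0.5 > -1); Nation B prefers C (3 > -2) — not an equilibrium.
(B, C): Nation B prefers D (0.5 > -2) — not an equilibrium.
(B, D): Nation A gets -0.5 ≥ -1 from A, and Nation B gets 0.5 ≥ -2 from C — Nash equilibrium.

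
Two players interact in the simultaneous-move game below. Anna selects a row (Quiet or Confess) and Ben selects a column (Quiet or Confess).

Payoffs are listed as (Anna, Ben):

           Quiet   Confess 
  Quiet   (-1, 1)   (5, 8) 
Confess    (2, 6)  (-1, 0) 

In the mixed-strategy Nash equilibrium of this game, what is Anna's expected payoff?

1

First find q, the probability Ben plays Quiet, from Anna's indifference between Quiet and Confess: −q + 5(1−q) = 2q − (1−q), giving q = 2/3.
Since Anna is indifferent in equilibrium, Anna's expected payoff equals the payoff from either row against (2/3, 1/3). Using Quiet: −(2/3) + 5(1/3) = 1.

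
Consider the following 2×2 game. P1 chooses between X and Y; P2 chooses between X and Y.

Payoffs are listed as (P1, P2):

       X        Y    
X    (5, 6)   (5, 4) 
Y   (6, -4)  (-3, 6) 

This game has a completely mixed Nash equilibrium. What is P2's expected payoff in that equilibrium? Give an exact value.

First find x, the probability P1 plays X, from P2's indifference between X and Y: 6x − 4(1−x) = 4x + 6(1−x), giving x = 5/6.
Since P2 is indifferent in equilibrium, P2's expected payoff equals the payoff from either column against (5/6, 1/6). Using X: 6(5/6) − 4(1/6) = 13/3.

13/3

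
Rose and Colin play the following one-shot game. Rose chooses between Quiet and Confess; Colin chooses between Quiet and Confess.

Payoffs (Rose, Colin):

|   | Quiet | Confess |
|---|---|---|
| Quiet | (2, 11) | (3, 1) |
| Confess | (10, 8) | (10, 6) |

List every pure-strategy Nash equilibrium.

(Quiet, Quiet): Rose prefers Confess (10 > 2) — not an equilibrium.
(Quiet, Confess): Rose prefers Confess (10 > 3); Colin prefers Quiet (11 > 1) — not an equilibrium.
(Confess, Quiet): Rose gets 10 ≥ 2 from Quiet, and Colin gets 8 ≥ 6 from Confess — Nash equilibrium.
(Confess, Confess): Colin prefers Quiet (8 > 6) — not an equilibrium.

(Confess, Quiet)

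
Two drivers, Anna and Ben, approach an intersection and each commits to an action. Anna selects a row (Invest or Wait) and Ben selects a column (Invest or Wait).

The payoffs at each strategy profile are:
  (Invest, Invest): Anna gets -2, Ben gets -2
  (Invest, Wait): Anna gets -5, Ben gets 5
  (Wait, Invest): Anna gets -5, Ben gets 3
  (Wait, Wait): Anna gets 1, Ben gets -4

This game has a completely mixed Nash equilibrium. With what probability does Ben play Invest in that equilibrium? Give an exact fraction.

Let q be the probability that Ben plays Invest. In a completely mixed equilibrium, Anna must be indifferent between Invest and Wait.
Anna's expected payoff from Invest is −2q − 5(1−q); from Wait it is −5q + (1−q).
Setting these equal: 3q − 5 = −6q + 1, so q = 2/3.

2/3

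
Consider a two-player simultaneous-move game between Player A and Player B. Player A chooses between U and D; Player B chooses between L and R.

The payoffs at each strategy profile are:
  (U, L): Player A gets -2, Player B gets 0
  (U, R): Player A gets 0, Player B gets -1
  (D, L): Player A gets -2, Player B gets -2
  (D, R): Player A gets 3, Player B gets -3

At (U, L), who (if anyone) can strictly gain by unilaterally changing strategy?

Player A at (U, L) earns -2; deviating to D yields -2 — not better.
Player B earns 0; deviating to R yields -1 — not better.
Neither player can strictly improve; the profile is a Nash equilibrium.

Neither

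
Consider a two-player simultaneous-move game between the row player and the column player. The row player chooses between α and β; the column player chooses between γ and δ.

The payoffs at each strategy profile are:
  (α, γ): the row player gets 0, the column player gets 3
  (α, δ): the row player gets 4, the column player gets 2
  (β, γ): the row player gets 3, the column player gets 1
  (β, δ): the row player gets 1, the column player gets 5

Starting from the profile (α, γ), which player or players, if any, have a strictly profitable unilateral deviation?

The row player

The row player at (α, γ) earns 0; deviating to β yields 3 — a strict improvement.
The column player earns 3; deviating to δ yields 2 — not better.
Only the row player has a strictly profitable deviation.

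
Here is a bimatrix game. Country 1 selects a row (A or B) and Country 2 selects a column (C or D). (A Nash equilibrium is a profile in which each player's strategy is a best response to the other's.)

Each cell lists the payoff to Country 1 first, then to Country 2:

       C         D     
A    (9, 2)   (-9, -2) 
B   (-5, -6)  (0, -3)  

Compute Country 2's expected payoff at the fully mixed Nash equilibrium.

First find p, the probability Country 1 plays A, from Country 2's indifference between C and D: 2p − 6(1−p) = −2p − 3(1−p), giving p = 3/7.
Since Country 2 is indifferent in equilibrium, Country 2's expected payoff equals the payoff from either column against (3/7, 4/7). Using C: 2(3/7) − 6(4/7) = -18/7.

-18/7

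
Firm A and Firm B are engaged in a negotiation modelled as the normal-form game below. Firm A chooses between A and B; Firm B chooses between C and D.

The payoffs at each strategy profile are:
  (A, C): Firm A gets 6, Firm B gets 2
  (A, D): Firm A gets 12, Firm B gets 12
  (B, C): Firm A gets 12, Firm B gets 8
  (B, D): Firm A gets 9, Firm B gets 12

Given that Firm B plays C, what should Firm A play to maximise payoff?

Against C, Firm A earns 6 from A and 12 from B.
So B is the best response.

B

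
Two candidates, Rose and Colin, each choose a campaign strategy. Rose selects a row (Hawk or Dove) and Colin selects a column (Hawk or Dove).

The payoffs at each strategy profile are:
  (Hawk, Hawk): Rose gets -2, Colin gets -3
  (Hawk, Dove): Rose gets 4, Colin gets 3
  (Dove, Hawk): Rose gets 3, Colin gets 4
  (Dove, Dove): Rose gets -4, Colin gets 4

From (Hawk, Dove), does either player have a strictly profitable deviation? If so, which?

Rose at (Hawk, Dove) earns 4; deviating to Dove yields -4 — not better.
Colin earns 3; deviating to Hawk yields -3 — not better.
Neither player can strictly improve; the profile is a Nash equilibrium.

Neither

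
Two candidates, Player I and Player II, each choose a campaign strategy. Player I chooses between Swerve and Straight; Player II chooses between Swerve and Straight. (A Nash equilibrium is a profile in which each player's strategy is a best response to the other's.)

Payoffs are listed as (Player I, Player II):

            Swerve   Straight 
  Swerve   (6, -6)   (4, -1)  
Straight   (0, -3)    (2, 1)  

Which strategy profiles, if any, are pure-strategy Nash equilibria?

(Swerve, Straight)

(Swerve, Swerve): Player II prefers Straight (-1 > -6) — not an equilibrium.
(Swerve, Straight): Player I gets 4 ≥ 2 from Straight, and Player II gets -1 ≥ -6 from Swerve — Nash equilibrium.
(Straight, Swerve): Player I prefers Swerve (6 > 0); Player II prefers Straight (1 > -3) — not an equilibrium.
(Straight, Straight): Player I prefers Swerve (4 > 2) — not an equilibrium.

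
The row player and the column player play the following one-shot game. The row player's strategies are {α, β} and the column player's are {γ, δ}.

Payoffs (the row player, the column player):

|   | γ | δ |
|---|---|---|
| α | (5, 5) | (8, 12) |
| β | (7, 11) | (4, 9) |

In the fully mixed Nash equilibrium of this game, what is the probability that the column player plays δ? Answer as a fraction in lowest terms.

Let c be the probability that the column player plays γ. In a completely mixed equilibrium, the row player must be indifferent between α and β.
The row player's expected payoff from α is 5c + 8(1−c); from β it is 7c + 4(1−c).
Setting these equal: −3c + 8 = 3c + 4, so c = 2/3.
Therefore the column player plays δ with probability 1 − 2/3 = 1/3.

1/3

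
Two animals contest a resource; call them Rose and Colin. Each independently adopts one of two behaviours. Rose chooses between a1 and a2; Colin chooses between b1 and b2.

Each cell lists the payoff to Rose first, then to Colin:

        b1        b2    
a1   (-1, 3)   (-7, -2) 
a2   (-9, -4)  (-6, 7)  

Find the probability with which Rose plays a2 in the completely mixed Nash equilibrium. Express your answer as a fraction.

Let p be the probability that Rose plays a1. In a completely mixed equilibrium, Colin must be indifferent between b1 and b2.
Colin's expected payoff from b1 is 3p − 4(1−p); from b2 it is −2p + 7(1−p).
Setting these equal: 7p − 4 = −9p + 7, so p = 11/16.
Therefore Rose plays a2 with probability 1 − 11/16 = 5/16.

5/16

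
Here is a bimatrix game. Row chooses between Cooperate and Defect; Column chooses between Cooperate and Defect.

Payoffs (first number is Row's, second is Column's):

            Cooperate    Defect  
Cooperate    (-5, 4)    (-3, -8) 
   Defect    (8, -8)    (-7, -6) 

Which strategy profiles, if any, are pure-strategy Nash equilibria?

none

(Cooperate, Cooperate): Row prefers Defect (8 > -5) — not an equilibrium.
(Cooperate, Defect): Column prefers Cooperate (4 > -8) — not an equilibrium.
(Defect, Cooperate): Column prefers Defect (-6 > -8) — not an equilibrium.
(Defect, Defect): Row prefers Cooperate (-3 > -7) — not an equilibrium.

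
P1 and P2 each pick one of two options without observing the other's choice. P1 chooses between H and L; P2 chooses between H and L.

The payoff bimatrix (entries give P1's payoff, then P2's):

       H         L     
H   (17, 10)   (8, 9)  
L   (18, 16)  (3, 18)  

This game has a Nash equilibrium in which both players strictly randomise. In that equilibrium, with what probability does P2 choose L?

Let q be the probability that P2 plays H. In a completely mixed equilibrium, P1 must be indifferent between H and L.
P1's expected payoff from H is 17q + 8(1−q); from L it is 18q + 3(1−q).
Setting these equal: 9q + 8 = 15q + 3, so q = 5/6.
Therefore P2 plays L with probability 1 − 5/6 = 1/6.

1/6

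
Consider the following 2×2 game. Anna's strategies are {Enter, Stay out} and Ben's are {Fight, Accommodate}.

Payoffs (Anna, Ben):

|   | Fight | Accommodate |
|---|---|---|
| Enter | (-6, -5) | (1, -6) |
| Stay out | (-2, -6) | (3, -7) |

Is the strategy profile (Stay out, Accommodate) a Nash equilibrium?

At (Stay out, Accommodate), Anna earns 3; switching to Enter would give 1, so Anna has no profitable deviation.
Ben earns -7; switching to Fight would give -6, so Ben would deviate.
Since at least one player can profitably deviate, this is not a Nash equilibrium.

No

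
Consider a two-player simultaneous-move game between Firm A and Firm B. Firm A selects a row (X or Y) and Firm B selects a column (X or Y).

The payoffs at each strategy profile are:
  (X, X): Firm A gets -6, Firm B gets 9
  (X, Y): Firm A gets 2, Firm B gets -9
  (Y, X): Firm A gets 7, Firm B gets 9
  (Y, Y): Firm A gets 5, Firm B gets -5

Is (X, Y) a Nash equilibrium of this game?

No

At (X, Y), Firm A earns 2; switching to Y would give 5, so Firm A would deviate.
Firm B earns -9; switching to X would give 9, so Firm B would deviate.
Since at least one player can profitably deviate, this is not a Nash equilibrium.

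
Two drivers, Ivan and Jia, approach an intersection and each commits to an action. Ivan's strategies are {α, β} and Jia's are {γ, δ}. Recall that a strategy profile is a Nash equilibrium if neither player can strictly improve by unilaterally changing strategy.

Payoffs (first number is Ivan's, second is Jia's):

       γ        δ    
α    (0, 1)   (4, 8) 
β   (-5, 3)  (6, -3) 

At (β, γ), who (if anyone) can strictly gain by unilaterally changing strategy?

Ivan

Ivan at (β, γ) earns -5; deviating to α yields 0 — a strict improvement.
Jia earns 3; deviating to δ yields -3 — not better.
Only Ivan has a strictly profitable deviation.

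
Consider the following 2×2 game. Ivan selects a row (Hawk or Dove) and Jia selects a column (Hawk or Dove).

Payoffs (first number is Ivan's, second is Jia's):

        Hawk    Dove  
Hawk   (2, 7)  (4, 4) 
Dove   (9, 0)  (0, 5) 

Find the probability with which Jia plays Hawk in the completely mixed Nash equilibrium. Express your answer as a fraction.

Let q be the probability that Jia plays Hawk. In a completely mixed equilibrium, Ivan must be indifferent between Hawk and Dove.
Ivan's expected payoff from Hawk is 2q + 4(1−q); from Dove it is 9q.
Setting these equal: −2q + 4 = 9q, so q = 4/11.

4/11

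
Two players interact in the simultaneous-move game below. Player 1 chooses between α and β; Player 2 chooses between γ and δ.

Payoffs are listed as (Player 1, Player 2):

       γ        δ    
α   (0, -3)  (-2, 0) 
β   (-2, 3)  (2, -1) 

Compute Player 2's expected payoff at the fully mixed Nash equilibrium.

-3/7

First find x, the probability Player 1 plays α, from Player 2's indifference between γ and δ: −3x + 3(1−x) = −(1−x), giving x = 4/7.
Since Player 2 is indifferent in equilibrium, Player 2's expected payoff equals the payoff from either column against (4/7, 3/7). Using γ: −3(4/7) + 3(3/7) = -3/7.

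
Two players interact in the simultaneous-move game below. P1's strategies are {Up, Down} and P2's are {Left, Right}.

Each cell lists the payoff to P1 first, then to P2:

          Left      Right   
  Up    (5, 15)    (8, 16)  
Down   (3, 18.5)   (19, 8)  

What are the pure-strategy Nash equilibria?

(Up, Left): P2 prefers Right (16 > 15) — not an equilibrium.
(Up, Right): P1 prefers Down (19 > 8) — not an equilibrium.
(Down, Left): P1 prefers Up (5 > 3) — not an equilibrium.
(Down, Right): P2 prefers Left (18.5 > 8) — not an equilibrium.

none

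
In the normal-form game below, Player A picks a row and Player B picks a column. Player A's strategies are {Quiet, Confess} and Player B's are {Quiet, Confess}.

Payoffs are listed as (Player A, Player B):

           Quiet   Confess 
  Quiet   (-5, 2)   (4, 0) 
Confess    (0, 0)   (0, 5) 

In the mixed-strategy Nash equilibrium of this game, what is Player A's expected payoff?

First find q, the probability Player B plays Quiet, from Player A's indifference between Quiet and Confess: −5q + 4(1−q) = 0, giving q = 4/9.
Since Player A is indifferent in equilibrium, Player A's expected payoff equals the payoff from either row against (4/9, 5/9). Using Quiet: −5(4/9) + 4(5/9) = 0.

0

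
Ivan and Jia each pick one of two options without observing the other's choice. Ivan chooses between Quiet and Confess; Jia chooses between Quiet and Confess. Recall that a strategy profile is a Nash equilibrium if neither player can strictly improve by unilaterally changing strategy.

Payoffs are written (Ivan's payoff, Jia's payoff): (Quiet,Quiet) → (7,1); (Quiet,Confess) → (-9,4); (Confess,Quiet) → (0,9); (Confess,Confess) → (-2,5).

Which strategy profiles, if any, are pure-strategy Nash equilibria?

none

(Quiet, Quiet): Jia prefers Confess (4 > 1) — not an equilibrium.
(Quiet, Confess): Ivan prefers Confess (-2 > -9) — not an equilibrium.
(Confess, Quiet): Ivan prefers Quiet (7 > 0) — not an equilibrium.
(Confess, Confess): Jia prefers Quiet (9 > 5) — not an equilibrium.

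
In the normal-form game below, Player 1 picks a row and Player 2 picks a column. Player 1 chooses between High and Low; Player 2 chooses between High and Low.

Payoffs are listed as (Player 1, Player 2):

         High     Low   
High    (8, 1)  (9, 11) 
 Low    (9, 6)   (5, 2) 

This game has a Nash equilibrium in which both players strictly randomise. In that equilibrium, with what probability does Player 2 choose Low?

1/5

Let y be the probability that Player 2 plays High. In a completely mixed equilibrium, Player 1 must be indifferent between High and Low.
Player 1's expected payoff from High is 8y + 9(1−y); from Low it is 9y + 5(1−y).
Setting these equal: −y + 9 = 4y + 5, so y = 4/5.
Therefore Player 2 plays Low with probability 1 − 4/5 = 1/5.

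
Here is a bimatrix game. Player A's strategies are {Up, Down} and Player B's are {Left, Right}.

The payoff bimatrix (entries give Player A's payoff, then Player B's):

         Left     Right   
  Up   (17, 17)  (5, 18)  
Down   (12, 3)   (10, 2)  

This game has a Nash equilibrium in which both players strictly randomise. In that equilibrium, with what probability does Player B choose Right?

1/2

Let c be the probability that Player B plays Left. In a completely mixed equilibrium, Player A must be indifferent between Up and Down.
Player A's expected payoff from Up is 17c + 5(1−c); from Down it is 12c + 10(1−c).
Setting these equal: 12c + 5 = 2c + 10, so c = 1/2.
Therefore Player B plays Right with probability 1 − 1/2 = 1/2.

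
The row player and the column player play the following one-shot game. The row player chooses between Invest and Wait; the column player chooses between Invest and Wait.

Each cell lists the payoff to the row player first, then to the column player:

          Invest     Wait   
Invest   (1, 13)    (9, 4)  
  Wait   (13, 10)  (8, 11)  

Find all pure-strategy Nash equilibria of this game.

(Invest, Invest): the row player prefers Wait (13 > 1) — not an equilibrium.
(Invest, Wait): the column player prefers Invest (13 > 4) — not an equilibrium.
(Wait, Invest): the column player prefers Wait (11 > 10) — not an equilibrium.
(Wait, Wait): the row player prefers Invest (9 > 8) — not an equilibrium.

none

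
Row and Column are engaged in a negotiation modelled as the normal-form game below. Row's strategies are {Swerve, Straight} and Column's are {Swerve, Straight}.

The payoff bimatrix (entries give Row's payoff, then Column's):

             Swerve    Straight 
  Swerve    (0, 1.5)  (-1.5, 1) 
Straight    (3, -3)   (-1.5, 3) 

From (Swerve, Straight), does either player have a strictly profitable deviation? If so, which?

Row at (Swerve, Straight) earns -1.5; deviating to Straight yields -1.5 — not better.
Column earns 1; deviating to Swerve yields 1.5 — a strict improvement.
Only Column has a strictly profitable deviation.

Column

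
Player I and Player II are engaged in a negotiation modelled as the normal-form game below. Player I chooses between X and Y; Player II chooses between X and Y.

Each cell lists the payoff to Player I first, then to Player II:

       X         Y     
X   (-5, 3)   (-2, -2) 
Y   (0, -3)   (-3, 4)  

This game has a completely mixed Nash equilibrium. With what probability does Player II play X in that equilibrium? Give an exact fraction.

1/6

Let q be the probability that Player II plays X. In a completely mixed equilibrium, Player I must be indifferent between X and Y.
Player I's expected payoff from X is −5q − 2(1−q); from Y it is −3(1−q).
Setting these equal: −3q − 2 = 3q − 3, so q = 1/6.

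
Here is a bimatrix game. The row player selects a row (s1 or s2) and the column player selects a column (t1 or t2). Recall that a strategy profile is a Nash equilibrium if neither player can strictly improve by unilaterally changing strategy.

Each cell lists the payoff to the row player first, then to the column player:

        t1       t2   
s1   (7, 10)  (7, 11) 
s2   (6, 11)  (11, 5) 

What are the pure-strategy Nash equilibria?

(s1, t1): the column player prefers t2 (11 > 10) — not an equilibrium.
(s1, t2): the row player prefers s2 (11 > 7) — not an equilibrium.
(s2, t1): the row player prefers s1 (7 > 6) — not an equilibrium.
(s2, t2): the column player prefers t1 (11 > 5) — not an equilibrium.

none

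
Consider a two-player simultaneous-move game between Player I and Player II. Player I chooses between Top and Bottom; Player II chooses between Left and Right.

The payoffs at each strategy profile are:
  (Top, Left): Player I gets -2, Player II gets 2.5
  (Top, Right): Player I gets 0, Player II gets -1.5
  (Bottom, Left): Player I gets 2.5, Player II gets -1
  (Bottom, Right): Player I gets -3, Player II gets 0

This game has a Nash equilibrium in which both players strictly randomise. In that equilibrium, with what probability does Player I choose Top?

1/5

Let r be the probability that Player I plays Top. In a completely mixed equilibrium, Player II must be indifferent between Left and Right.
Player II's expected payoff from Left is 2.5r − (1−r); from Right it is −1.5r.
Setting these equal: 3.5r − 1 = −1.5r, so r = 1/5.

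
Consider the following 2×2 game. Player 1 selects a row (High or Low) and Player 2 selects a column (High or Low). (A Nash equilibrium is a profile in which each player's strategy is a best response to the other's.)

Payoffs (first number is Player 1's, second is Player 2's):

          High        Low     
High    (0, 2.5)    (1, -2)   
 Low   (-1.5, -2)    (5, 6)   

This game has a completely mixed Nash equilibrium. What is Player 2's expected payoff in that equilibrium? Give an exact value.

First find x, the probability Player 1 plays High, from Player 2's indifference between High and Low: 2.5x − 2(1−x) = −2x + 6(1−x), giving x = 16/25.
Since Player 2 is indifferent in equilibrium, Player 2's expected payoff equals the payoff from either column against (16/25, 9/25). Using High: 2.5(16/25) − 2(9/25) = 22/25.

22/25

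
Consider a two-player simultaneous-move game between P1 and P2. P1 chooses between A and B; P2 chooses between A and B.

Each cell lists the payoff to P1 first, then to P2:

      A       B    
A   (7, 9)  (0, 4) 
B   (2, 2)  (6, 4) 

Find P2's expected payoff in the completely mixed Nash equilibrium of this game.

4

First find p, the probability P1 plays A, from P2's indifference between A and B: 9p + 2(1−p) = 4p + 4(1−p), giving p = 2/7.
Since P2 is indifferent in equilibrium, P2's expected payoff equals the payoff from either column against (2/7, 5/7). Using A: 9(2/7) + 2(5/7) = 4.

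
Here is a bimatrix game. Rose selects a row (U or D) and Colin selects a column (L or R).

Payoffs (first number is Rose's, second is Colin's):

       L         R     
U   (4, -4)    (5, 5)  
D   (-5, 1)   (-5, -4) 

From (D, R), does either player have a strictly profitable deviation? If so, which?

Both

Rose at (D, R) earns -5; deviating to U yields 5 — a strict improvement.
Colin earns -4; deviating to L yields 1 — a strict improvement.
Both Rose and Colin have strictly profitable deviations.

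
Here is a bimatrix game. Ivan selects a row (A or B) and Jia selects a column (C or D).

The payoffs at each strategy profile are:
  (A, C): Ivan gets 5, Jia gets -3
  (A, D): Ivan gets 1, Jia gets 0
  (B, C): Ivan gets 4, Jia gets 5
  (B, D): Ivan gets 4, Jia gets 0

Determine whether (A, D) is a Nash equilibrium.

No

At (A, D), Ivan earns 1; switching to B would give 4, so Ivan would deviate.
Jia earns 0; switching to C would give -3, so Jia has no profitable deviation.
Since at least one player can profitably deviate, this is not a Nash equilibrium.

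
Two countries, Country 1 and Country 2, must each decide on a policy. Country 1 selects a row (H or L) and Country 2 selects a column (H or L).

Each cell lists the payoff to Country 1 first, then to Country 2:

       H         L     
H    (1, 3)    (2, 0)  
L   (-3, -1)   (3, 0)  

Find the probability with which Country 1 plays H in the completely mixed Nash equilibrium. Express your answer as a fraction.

1/4

Let x be the probability that Country 1 plays H. In a completely mixed equilibrium, Country 2 must be indifferent between H and L.
Country 2's expected payoff from H is 3x − (1−x); from L it is 0.
Setting these equal: 4x − 1 = 0, so x = 1/4.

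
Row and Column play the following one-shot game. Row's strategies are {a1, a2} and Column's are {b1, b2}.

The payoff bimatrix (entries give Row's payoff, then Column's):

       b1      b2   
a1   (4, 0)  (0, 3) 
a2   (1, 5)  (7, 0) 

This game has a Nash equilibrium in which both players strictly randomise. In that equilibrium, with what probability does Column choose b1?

7/10

Let y be the probability that Column plays b1. In a completely mixed equilibrium, Row must be indifferent between a1 and a2.
Row's expected payoff from a1 is 4y; from a2 it is y + 7(1−y).
Setting these equal: 4y = −6y + 7, so y = 7/10.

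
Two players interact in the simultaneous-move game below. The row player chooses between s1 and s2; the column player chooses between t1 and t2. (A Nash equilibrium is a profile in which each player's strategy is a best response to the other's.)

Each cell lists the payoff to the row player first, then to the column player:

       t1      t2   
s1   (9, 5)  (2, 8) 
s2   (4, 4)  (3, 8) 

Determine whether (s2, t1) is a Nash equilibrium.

At (s2, t1), the row player earns 4; switching to s1 would give 9, so the row player would deviate.
The column player earns 4; switching to t2 would give 8, so the column player would deviate.
Since at least one player can profitably deviate, this is not a Nash equilibrium.

No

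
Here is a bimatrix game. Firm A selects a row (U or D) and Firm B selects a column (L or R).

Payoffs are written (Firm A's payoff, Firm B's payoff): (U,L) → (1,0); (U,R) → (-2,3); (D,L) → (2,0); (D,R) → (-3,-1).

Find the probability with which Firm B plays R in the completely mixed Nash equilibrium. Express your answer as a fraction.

1/2

Let y be the probability that Firm B plays L. In a completely mixed equilibrium, Firm A must be indifferent between U and D.
Firm A's expected payoff from U is y − 2(1−y); from D it is 2y − 3(1−y).
Setting these equal: 3y − 2 = 5y − 3, so y = 1/2.
Therefore Firm B plays R with probability 1 − 1/2 = 1/2.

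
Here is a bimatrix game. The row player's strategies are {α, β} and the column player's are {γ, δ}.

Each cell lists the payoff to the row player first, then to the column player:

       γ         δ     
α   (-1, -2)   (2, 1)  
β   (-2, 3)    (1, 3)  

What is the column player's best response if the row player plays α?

δ

Against α, the column player earns -2 from γ and 1 from δ.
So δ is the best response.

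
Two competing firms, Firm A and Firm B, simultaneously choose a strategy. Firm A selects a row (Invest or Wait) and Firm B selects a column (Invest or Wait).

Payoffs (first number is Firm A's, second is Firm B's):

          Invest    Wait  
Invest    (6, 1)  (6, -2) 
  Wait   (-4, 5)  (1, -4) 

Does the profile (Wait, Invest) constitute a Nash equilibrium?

No

At (Wait, Invest), Firm A earns -4; switching to Invest would give 6, so Firm A would deviate.
Firm B earns 5; switching to Wait would give -4, so Firm B has no profitable deviation.
Since at least one player can profitably deviate, this is not a Nash equilibrium.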